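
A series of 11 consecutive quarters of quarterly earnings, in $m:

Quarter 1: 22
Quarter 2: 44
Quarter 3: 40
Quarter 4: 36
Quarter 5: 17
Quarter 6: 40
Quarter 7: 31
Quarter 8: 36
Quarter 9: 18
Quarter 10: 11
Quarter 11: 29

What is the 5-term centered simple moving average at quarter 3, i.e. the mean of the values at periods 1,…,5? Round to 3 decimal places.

31.800

Sum of periods 1–5: 22 + 44 + 40 + 36 + 17 = 159
Divide by 5: 159 / 5 = 31.800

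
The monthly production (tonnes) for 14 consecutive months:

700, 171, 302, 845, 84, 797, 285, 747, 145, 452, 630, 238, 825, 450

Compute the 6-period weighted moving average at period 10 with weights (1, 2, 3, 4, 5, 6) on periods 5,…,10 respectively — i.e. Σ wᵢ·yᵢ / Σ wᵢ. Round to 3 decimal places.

426.571

Weighted sum: 1·84 + 2·797 + 3·285 + 4·747 + 5·145 + 6·452 = 84 + 1594 + 855 + 2988 + 725 + 2712 = 8958
Weight total: 1 + 2 + 3 + 4 + 5 + 6 = 21
WMA = 8958 / 21 = 426.571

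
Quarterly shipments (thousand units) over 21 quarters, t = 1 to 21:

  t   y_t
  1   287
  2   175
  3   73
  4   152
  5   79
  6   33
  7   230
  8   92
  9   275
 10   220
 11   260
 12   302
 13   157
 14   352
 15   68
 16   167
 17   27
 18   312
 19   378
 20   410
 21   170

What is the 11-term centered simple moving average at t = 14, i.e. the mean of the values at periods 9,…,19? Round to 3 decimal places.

228.909

Sum of periods 9–19: 275 + 220 + 260 + 302 + 157 + 352 + 68 + 167 + 27 + 312 + 378 = 2518
Divide by 11: 2518 / 11 = 228.909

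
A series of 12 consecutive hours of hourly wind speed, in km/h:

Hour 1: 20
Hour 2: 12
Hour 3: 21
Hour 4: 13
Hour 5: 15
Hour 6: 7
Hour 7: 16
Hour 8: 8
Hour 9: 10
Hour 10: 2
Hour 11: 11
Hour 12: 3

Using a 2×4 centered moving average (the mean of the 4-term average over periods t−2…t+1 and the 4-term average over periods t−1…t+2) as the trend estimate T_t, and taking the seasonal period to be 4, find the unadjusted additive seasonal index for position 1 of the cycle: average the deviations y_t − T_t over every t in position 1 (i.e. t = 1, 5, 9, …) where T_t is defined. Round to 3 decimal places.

1.625

Season position 1 occurs at t = 5, 9 (where T_t is defined).
t=5: T_5 = 13.37500; y_5 − T_5 = 15 − 13.37500 = 1.62500
t=9: T_9 = 8.37500; y_9 − T_9 = 10 − 8.37500 = 1.62500
Mean deviation: (1.62500 + 1.62500) / 2 = 1.625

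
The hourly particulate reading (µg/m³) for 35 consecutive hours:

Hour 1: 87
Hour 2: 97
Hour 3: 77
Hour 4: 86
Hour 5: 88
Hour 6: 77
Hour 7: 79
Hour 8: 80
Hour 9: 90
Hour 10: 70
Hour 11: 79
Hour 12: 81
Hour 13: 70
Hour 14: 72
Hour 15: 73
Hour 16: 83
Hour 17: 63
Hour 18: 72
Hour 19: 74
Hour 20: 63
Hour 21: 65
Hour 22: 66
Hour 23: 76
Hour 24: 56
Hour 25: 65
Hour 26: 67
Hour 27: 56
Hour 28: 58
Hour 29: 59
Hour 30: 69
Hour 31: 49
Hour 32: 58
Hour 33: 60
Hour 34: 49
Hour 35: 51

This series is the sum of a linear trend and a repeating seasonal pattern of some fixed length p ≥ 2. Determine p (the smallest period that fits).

First differences y_{t+1} − y_t: 10, -20, 9, 2, -11, 2, 1, 10, -20, 9, 2, -11, 2, 1, 10, -20, …
The difference pattern repeats every 7 terms and not for any smaller step, so p = 7.

7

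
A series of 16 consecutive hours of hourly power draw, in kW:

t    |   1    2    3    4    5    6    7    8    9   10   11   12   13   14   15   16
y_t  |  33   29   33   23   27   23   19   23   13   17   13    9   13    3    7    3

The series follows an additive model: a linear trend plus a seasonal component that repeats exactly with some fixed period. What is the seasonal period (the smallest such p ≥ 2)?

5

First differences y_{t+1} − y_t: -4, 4, -10, 4, -4, -4, 4, -10, 4, -4, -4, 4, …
The difference pattern repeats every 5 terms and not for any smaller step, so p = 5.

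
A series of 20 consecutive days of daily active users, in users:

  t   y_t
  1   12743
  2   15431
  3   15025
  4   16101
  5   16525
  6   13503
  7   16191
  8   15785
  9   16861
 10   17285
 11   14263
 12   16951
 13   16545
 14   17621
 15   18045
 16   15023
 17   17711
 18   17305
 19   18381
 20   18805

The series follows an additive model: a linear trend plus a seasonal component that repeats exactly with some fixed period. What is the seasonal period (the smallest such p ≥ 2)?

First differences y_{t+1} − y_t: 2688, -406, 1076, 424, -3022, 2688, -406, 1076, 424, -3022, 2688, -406, …
The difference pattern repeats every 5 terms and not for any smaller step, so p = 5.

5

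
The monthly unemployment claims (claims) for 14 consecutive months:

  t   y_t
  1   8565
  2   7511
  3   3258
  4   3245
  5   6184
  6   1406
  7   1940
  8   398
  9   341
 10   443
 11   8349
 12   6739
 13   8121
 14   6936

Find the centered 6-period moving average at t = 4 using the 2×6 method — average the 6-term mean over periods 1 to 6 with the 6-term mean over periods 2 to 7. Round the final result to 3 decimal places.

Sum over 1–6: 8565 + 7511 + 3258 + 3245 + 6184 + 1406 = 30169
Sum over 2–7: 7511 + 3258 + 3245 + 6184 + 1406 + 1940 = 23544
CMA at t=4 = (30169 + 23544) / (2·6) = 53713 / 12 = 4476.083

4476.083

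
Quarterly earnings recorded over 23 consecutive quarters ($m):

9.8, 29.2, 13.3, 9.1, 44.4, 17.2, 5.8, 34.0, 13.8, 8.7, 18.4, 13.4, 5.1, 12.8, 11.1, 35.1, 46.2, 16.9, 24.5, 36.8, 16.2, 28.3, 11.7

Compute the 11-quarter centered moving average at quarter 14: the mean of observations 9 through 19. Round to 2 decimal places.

Sum of periods 9–19: 13.8 + 8.7 + 18.4 + 13.4 + 5.1 + 12.8 + 11.1 + 35.1 + 46.2 + 16.9 + 24.5 = 206.0
Divide by 11: 206.0 / 11 = 18.73

18.73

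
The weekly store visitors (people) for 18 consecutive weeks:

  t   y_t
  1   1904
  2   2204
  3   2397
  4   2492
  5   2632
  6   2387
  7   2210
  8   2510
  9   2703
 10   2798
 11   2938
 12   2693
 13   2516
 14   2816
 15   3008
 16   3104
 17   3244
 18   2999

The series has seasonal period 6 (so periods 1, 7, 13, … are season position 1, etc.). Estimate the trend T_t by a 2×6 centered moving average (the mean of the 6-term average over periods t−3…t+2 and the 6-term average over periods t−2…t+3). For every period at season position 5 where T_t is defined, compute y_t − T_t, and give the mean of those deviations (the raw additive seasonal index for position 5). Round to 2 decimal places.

Season position 5 occurs at t = 5, 11 (where T_t is defined).
t=5: T_5 = 2412.5000; y_5 − T_5 = 2632 − 2412.5000 = 219.5000
t=11: T_11 = 2718.5000; y_11 − T_11 = 2938 − 2718.5000 = 219.5000
Mean deviation: (219.5000 + 219.5000) / 2 = 219.50

219.50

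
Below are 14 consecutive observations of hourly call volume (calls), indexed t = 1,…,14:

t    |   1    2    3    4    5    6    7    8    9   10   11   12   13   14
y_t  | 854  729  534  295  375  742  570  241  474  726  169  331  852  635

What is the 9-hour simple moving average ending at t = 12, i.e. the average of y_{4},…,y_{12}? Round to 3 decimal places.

435.889

Sum of periods 4–12: 295 + 375 + 742 + 570 + 241 + 474 + 726 + 169 + 331 = 3923
Divide by 9: 3923 / 9 = 435.889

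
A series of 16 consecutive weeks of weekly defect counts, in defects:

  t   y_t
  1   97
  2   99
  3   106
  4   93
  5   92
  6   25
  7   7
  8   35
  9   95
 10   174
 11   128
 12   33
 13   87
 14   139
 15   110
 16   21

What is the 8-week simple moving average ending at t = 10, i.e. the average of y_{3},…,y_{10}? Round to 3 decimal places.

Sum of periods 3–10: 106 + 93 + 92 + 25 + 7 + 35 + 95 + 174 = 627
Divide by 8: 627 / 8 = 78.375

78.375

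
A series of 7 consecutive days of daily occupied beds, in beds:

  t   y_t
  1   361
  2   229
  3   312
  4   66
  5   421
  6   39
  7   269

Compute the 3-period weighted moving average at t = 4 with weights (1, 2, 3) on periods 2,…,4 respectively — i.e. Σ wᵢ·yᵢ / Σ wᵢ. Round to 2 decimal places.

Weighted sum: 1·229 + 2·312 + 3·66 = 229 + 624 + 198 = 1051
Weight total: 1 + 2 + 3 = 6
WMA = 1051 / 6 = 175.17

175.17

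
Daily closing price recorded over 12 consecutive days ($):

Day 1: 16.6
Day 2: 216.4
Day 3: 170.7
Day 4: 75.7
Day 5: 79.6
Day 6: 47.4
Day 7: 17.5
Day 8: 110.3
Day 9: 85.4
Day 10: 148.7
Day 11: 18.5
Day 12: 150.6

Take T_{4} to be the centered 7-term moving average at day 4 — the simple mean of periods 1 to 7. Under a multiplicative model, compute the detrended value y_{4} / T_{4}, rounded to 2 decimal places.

Trend T_4 = (16.6 + 216.4 + 170.7 + 75.7 + 79.6 + 47.4 + 17.5) / 7 = 623.9/7 = 89.1286
Ratio to trend: 75.7 / 89.1286 = 0.85

0.85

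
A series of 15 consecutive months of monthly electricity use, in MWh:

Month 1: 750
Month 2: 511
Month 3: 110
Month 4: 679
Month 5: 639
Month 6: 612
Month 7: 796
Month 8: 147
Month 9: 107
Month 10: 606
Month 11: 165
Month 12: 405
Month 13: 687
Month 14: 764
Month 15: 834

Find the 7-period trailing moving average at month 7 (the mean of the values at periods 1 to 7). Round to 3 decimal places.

Sum of periods 1–7: 750 + 511 + 110 + 679 + 639 + 612 + 796 = 4097
Divide by 7: 4097 / 7 = 585.286

585.286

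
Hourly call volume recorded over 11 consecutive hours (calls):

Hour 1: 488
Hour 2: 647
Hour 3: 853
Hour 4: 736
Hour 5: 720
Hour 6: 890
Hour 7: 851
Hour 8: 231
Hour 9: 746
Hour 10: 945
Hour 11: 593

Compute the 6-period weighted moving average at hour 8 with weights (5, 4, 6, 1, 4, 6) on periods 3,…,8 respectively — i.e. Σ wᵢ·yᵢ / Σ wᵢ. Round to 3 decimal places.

Weighted sum: 5·853 + 4·736 + 6·720 + 1·890 + 4·851 + 6·231 = 4265 + 2944 + 4320 + 890 + 3404 + 1386 = 17209
Weight total: 5 + 4 + 6 + 1 + 4 + 6 = 26
WMA = 17209 / 26 = 661.885

661.885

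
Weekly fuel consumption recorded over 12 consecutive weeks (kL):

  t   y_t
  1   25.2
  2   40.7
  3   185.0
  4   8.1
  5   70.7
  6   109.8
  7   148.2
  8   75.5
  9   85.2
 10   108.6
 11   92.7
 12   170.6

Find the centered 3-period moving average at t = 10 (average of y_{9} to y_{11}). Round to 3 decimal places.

Sum of periods 9–11: 85.2 + 108.6 + 92.7 = 286.5
Divide by 3: 286.5 / 3 = 95.500

95.500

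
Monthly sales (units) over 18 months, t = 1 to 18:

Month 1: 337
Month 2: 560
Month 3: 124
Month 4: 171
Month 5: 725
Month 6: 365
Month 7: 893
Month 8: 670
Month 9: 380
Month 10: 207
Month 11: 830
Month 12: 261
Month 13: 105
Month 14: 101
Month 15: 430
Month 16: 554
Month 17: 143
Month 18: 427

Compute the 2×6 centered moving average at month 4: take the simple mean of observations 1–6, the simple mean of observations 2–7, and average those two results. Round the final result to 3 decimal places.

426.667

Sum over 1–6: 337 + 560 + 124 + 171 + 725 + 365 = 2282
Sum over 2–7: 560 + 124 + 171 + 725 + 365 + 893 = 2838
CMA at t=4 = (2282 + 2838) / (2·6) = 5120 / 12 = 426.667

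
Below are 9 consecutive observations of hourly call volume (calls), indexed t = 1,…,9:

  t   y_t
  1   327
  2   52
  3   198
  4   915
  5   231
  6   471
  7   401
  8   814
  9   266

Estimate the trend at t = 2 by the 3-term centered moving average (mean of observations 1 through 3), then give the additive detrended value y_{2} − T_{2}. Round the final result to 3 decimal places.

Trend T_2 = (327 + 52 + 198) / 3 = 577/3 = 192.33333
Detrended value: 52 − 192.33333 = -140.333

-140.333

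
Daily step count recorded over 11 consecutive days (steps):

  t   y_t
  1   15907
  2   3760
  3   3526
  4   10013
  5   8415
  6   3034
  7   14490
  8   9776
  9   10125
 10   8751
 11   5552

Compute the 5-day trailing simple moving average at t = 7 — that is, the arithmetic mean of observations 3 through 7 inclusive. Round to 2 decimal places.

7895.60

Sum of periods 3–7: 3526 + 10013 + 8415 + 3034 + 14490 = 39478
Divide by 5: 39478 / 5 = 7895.60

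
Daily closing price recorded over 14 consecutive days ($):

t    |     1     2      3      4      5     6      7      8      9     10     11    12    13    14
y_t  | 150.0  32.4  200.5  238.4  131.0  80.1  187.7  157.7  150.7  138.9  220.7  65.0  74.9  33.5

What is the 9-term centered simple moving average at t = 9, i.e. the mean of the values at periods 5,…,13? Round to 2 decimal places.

Sum of periods 5–13: 131.0 + 80.1 + 187.7 + 157.7 + 150.7 + 138.9 + 220.7 + 65.0 + 74.9 = 1206.7
Divide by 9: 1206.7 / 9 = 134.08

134.08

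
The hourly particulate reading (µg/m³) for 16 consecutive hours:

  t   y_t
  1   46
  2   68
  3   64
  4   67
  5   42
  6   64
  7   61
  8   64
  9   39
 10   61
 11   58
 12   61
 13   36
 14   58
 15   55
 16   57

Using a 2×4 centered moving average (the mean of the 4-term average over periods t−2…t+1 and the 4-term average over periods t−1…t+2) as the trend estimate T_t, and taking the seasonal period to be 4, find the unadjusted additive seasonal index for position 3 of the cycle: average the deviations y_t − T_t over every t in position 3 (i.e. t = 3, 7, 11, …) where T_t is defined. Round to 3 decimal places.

Season position 3 occurs at t = 3, 7, 11 (where T_t is defined).
t=3: T_3 = 60.75000; y_3 − T_3 = 64 − 60.75000 = 3.25000
t=7: T_7 = 57.37500; y_7 − T_7 = 61 − 57.37500 = 3.62500
t=11: T_11 = 54.37500; y_11 − T_11 = 58 − 54.37500 = 3.62500
Mean deviation: (3.25000 + 3.62500 + 3.62500) / 3 = 3.500

3.500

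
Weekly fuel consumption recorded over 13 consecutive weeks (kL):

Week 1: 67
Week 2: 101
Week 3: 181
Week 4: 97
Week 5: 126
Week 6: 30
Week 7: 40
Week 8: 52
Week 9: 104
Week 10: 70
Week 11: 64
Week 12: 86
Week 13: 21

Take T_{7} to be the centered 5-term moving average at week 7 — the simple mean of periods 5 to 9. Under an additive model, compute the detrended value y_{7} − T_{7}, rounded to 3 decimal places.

-30.400

Trend T_7 = (126 + 30 + 40 + 52 + 104) / 5 = 352/5 = 70.40000
Detrended value: 40 − 70.40000 = -30.400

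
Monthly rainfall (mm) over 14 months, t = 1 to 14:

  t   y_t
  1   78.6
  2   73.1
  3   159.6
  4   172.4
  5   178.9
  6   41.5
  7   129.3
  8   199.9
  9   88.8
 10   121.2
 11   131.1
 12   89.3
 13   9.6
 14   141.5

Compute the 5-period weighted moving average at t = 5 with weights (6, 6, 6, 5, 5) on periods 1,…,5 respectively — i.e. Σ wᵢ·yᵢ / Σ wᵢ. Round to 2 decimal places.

129.44

Weighted sum: 6·78.6 + 6·73.1 + 6·159.6 + 5·172.4 + 5·178.9 = 471.6 + 438.6 + 957.6 + 862.0 + 894.5 = 3624.3
Weight total: 6 + 6 + 6 + 5 + 5 = 28
WMA = 3624.3 / 28 = 129.44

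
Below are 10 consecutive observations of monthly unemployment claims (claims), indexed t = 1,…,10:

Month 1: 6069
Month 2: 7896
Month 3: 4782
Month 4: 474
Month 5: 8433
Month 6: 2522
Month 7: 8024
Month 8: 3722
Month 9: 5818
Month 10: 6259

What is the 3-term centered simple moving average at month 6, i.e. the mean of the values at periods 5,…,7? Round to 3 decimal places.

Sum of periods 5–7: 8433 + 2522 + 8024 = 18979
Divide by 3: 18979 / 3 = 6326.333

6326.333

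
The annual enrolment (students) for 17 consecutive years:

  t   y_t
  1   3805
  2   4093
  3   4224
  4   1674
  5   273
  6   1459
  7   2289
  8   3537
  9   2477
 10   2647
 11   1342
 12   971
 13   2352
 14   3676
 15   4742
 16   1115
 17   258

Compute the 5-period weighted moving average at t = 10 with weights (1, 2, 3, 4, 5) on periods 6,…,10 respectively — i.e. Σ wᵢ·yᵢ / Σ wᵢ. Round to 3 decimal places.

Weighted sum: 1·1459 + 2·2289 + 3·3537 + 4·2477 + 5·2647 = 1459 + 4578 + 10611 + 9908 + 13235 = 39791
Weight total: 1 + 2 + 3 + 4 + 5 = 15
WMA = 39791 / 15 = 2652.733

2652.733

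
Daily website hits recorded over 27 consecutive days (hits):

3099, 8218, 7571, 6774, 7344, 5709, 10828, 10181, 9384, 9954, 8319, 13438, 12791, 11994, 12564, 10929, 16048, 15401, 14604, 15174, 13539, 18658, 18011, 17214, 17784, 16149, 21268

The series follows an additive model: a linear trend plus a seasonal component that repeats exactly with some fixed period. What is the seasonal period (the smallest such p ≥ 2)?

First differences y_{t+1} − y_t: 5119, -647, -797, 570, -1635, 5119, -647, -797, 570, -1635, 5119, -647, …
The difference pattern repeats every 5 terms and not for any smaller step, so p = 5.

5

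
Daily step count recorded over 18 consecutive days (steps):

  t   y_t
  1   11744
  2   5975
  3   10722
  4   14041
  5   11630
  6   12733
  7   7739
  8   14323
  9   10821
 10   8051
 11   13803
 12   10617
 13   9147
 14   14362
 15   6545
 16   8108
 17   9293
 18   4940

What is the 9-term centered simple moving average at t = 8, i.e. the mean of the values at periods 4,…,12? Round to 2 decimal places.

11528.67

Sum of periods 4–12: 14041 + 11630 + 12733 + 7739 + 14323 + 10821 + 8051 + 13803 + 10617 = 103758
Divide by 9: 103758 / 9 = 11528.67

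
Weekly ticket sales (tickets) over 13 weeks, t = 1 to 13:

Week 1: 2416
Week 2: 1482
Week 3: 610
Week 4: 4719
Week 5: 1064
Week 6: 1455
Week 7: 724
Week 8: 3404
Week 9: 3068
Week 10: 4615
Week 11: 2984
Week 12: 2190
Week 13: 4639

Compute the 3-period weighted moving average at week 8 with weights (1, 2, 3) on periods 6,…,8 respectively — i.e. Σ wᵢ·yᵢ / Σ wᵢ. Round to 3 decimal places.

Weighted sum: 1·1455 + 2·724 + 3·3404 = 1455 + 1448 + 10212 = 13115
Weight total: 1 + 2 + 3 = 6
WMA = 13115 / 6 = 2185.833

2185.833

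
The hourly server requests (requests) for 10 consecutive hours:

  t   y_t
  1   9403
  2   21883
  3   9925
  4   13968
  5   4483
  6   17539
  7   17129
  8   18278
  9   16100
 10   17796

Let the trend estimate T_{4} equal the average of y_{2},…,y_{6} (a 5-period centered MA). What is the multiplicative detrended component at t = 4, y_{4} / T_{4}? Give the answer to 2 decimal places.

Trend T_4 = (21883 + 9925 + 13968 + 4483 + 17539) / 5 = 67798/5 = 13559.6000
Ratio to trend: 13968 / 13559.6000 = 1.03

1.03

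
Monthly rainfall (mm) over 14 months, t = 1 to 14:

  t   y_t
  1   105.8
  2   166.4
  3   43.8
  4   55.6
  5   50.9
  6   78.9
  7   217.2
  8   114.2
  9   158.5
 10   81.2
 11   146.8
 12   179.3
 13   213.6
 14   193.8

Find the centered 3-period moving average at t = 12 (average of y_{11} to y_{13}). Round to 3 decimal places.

179.900

Sum of periods 11–13: 146.8 + 179.3 + 213.6 = 539.7
Divide by 3: 539.7 / 3 = 179.900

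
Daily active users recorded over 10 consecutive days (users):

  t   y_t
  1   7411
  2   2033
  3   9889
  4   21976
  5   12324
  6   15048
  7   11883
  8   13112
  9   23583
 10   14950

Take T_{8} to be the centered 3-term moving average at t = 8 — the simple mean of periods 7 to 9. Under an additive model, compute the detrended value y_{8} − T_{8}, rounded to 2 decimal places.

-3080.67

Trend T_8 = (11883 + 13112 + 23583) / 3 = 48578/3 = 16192.6667
Detrended value: 13112 − 16192.6667 = -3080.67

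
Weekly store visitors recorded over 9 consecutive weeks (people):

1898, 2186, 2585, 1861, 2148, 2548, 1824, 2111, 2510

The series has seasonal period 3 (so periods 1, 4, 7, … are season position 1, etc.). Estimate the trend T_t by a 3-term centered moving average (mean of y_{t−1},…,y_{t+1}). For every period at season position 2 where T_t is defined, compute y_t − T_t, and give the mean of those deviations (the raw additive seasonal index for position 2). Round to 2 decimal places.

-37.33

Season position 2 occurs at t = 2, 5, 8 (where T_t is defined).
t=2: T_2 = 2223.0000; y_2 − T_2 = 2186 − 2223.0000 = -37.0000
t=5: T_5 = 2185.6667; y_5 − T_5 = 2148 − 2185.6667 = -37.6667
t=8: T_8 = 2148.3333; y_8 − T_8 = 2111 − 2148.3333 = -37.3333
Mean deviation: (-37.0000 + -37.6667 + -37.3333) / 3 = -37.33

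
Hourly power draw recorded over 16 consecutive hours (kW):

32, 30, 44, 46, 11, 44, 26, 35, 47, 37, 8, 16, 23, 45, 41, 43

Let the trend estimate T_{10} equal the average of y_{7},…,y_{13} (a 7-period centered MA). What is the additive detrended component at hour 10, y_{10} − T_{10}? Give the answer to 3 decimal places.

9.571

Trend T_10 = (26 + 35 + 47 + 37 + 8 + 16 + 23) / 7 = 192/7 = 27.42857
Detrended value: 37 − 27.42857 = 9.571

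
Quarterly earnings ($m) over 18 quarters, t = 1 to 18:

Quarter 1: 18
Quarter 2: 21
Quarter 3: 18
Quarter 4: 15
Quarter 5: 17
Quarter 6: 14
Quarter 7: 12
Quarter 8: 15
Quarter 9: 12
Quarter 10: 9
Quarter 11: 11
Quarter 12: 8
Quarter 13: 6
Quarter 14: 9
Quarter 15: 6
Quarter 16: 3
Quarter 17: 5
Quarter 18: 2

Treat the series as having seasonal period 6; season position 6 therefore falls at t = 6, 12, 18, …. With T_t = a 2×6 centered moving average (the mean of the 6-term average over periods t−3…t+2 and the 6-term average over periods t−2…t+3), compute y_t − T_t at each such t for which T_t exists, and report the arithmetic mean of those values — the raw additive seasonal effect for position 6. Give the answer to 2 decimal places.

Season position 6 occurs at t = 6, 12 (where T_t is defined).
t=6: T_6 = 14.6667; y_6 − T_6 = 14 − 14.6667 = -0.6667
t=12: T_12 = 8.6667; y_12 − T_12 = 8 − 8.6667 = -0.6667
Mean deviation: (-0.6667 + -0.6667) / 2 = -0.67

-0.67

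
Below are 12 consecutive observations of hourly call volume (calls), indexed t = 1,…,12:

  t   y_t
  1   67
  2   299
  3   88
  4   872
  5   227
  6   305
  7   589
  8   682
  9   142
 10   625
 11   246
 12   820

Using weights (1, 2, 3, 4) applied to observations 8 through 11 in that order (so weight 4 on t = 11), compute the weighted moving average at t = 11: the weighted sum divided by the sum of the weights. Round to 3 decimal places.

Weighted sum: 1·682 + 2·142 + 3·625 + 4·246 = 682 + 284 + 1875 + 984 = 3825
Weight total: 1 + 2 + 3 + 4 = 10
WMA = 3825 / 10 = 382.500

382.500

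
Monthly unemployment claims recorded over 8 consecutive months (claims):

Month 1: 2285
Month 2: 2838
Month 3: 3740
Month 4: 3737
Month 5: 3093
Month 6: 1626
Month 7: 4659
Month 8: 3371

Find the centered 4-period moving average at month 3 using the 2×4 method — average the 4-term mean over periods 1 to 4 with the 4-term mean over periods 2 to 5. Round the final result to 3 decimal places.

Sum over 1–4: 2285 + 2838 + 3740 + 3737 = 12600
Sum over 2–5: 2838 + 3740 + 3737 + 3093 = 13408
CMA at t=3 = (12600 + 13408) / (2·4) = 26008 / 8 = 3251.000

3251.000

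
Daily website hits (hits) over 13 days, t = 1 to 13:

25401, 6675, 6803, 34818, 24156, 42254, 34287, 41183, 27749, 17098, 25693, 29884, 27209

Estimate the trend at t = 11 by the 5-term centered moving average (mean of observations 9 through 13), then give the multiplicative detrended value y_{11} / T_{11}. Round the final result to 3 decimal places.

Trend T_11 = (27749 + 17098 + 25693 + 29884 + 27209) / 5 = 127633/5 = 25526.60000
Ratio to trend: 25693 / 25526.60000 = 1.007

1.007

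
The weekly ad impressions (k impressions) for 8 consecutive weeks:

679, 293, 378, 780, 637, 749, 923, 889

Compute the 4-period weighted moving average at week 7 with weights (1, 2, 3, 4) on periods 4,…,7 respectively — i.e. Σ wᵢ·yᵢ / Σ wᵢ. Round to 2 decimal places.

799.30

Weighted sum: 1·780 + 2·637 + 3·749 + 4·923 = 780 + 1274 + 2247 + 3692 = 7993
Weight total: 1 + 2 + 3 + 4 = 10
WMA = 7993 / 10 = 799.30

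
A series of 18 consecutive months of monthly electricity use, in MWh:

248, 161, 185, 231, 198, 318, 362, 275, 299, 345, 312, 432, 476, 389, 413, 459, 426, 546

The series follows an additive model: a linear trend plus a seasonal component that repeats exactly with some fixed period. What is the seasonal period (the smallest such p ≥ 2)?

6

First differences y_{t+1} − y_t: -87, 24, 46, -33, 120, 44, -87, 24, 46, -33, 120, 44, -87, 24, …
The difference pattern repeats every 6 terms and not for any smaller step, so p = 6.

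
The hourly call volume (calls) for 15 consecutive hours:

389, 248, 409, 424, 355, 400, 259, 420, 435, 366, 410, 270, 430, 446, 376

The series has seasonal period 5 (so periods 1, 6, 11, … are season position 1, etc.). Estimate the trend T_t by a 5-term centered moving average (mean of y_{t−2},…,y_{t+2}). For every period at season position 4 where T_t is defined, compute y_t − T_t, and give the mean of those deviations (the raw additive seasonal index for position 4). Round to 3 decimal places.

56.900

Season position 4 occurs at t = 4, 9 (where T_t is defined).
t=4: T_4 = 367.20000; y_4 − T_4 = 424 − 367.20000 = 56.80000
t=9: T_9 = 378.00000; y_9 − T_9 = 435 − 378.00000 = 57.00000
Mean deviation: (56.80000 + 57.00000) / 2 = 56.900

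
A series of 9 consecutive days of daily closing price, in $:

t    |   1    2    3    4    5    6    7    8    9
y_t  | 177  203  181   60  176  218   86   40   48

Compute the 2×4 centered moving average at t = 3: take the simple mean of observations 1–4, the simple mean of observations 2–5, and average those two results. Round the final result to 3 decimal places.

155.125

Sum over 1–4: 177 + 203 + 181 + 60 = 621
Sum over 2–5: 203 + 181 + 60 + 176 = 620
CMA at t=3 = (621 + 620) / (2·4) = 1241 / 8 = 155.125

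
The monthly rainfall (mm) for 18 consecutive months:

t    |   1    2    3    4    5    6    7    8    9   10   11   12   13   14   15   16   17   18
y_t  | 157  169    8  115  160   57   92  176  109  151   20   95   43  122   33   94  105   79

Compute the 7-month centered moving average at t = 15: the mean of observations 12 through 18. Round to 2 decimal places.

Sum of periods 12–18: 95 + 43 + 122 + 33 + 94 + 105 + 79 = 571
Divide by 7: 571 / 7 = 81.57

81.57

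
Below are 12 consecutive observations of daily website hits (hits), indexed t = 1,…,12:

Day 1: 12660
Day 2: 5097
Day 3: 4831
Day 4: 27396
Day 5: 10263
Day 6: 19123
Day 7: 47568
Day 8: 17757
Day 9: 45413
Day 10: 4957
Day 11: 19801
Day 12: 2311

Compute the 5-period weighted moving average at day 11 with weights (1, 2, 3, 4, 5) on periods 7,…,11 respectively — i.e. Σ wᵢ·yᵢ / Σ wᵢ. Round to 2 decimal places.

Weighted sum: 1·47568 + 2·17757 + 3·45413 + 4·4957 + 5·19801 = 47568 + 35514 + 136239 + 19828 + 99005 = 338154
Weight total: 1 + 2 + 3 + 4 + 5 = 15
WMA = 338154 / 15 = 22543.60

22543.60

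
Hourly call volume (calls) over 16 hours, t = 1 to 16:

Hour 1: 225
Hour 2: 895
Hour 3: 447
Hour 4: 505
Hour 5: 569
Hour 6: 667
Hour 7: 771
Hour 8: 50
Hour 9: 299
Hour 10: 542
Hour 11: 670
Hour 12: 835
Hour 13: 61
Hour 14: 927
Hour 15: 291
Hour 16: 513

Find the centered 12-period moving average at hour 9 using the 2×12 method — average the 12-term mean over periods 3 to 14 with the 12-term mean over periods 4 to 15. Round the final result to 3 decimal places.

522.083

Sum over 3–14: 447 + 505 + 569 + 667 + 771 + 50 + 299 + 542 + 670 + 835 + 61 + 927 = 6343
Sum over 4–15: 505 + 569 + 667 + 771 + 50 + 299 + 542 + 670 + 835 + 61 + 927 + 291 = 6187
CMA at t=9 = (6343 + 6187) / (2·12) = 12530 / 24 = 522.083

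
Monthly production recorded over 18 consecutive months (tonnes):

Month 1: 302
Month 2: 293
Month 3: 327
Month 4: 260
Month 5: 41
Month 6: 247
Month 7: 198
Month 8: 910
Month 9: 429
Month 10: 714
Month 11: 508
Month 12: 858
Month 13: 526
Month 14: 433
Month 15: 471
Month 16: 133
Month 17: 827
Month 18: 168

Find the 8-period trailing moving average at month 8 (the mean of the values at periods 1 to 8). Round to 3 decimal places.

322.250

Sum of periods 1–8: 302 + 293 + 327 + 260 + 41 + 247 + 198 + 910 = 2578
Divide by 8: 2578 / 8 = 322.250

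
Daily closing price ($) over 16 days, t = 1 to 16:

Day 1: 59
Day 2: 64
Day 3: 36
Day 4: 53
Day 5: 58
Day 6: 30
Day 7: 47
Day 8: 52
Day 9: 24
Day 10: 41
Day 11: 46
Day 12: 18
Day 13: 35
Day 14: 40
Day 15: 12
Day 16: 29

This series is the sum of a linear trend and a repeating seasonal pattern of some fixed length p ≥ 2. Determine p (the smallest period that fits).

First differences y_{t+1} − y_t: 5, -28, 17, 5, -28, 17, 5, -28, …
The difference pattern repeats every 3 terms and not for any smaller step, so p = 3.

3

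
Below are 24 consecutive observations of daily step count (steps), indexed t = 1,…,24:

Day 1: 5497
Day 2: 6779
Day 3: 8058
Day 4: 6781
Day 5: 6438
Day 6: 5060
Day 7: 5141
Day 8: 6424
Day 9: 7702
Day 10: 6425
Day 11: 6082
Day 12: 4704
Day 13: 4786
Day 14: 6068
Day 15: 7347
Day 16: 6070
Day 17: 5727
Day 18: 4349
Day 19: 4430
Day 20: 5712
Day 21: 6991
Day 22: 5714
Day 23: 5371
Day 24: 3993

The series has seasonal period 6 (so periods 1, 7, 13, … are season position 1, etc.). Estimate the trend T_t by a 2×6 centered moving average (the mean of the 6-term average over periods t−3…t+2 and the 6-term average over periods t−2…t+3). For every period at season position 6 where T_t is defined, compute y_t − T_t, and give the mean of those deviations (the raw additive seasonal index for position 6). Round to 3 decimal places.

Season position 6 occurs at t = 6, 12, 18 (where T_t is defined).
t=6: T_6 = 6287.33333; y_6 − T_6 = 5060 − 6287.33333 = -1227.33333
t=12: T_12 = 5931.58333; y_12 − T_12 = 4704 − 5931.58333 = -1227.58333
t=18: T_18 = 5576.16667; y_18 − T_18 = 4349 − 5576.16667 = -1227.16667
Mean deviation: (-1227.33333 + -1227.58333 + -1227.16667) / 3 = -1227.361

-1227.361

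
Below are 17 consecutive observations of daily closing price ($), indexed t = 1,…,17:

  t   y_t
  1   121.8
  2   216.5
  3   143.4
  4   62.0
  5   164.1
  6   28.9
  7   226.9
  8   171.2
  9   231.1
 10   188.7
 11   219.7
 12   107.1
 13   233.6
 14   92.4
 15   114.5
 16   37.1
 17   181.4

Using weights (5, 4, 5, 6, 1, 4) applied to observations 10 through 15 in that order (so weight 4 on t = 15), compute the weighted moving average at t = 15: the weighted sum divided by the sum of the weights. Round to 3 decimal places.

Weighted sum: 5·188.7 + 4·219.7 + 5·107.1 + 6·233.6 + 1·92.4 + 4·114.5 = 943.5 + 878.8 + 535.5 + 1401.6 + 92.4 + 458.0 = 4309.8
Weight total: 5 + 4 + 5 + 6 + 1 + 4 = 25
WMA = 4309.8 / 25 = 172.392

172.392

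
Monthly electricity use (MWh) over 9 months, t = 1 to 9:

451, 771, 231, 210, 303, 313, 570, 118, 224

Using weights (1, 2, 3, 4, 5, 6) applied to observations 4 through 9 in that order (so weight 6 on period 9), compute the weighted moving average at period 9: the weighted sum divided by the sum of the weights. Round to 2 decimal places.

284.24

Weighted sum: 1·210 + 2·303 + 3·313 + 4·570 + 5·118 + 6·224 = 210 + 606 + 939 + 2280 + 590 + 1344 = 5969
Weight total: 1 + 2 + 3 + 4 + 5 + 6 = 21
WMA = 5969 / 21 = 284.24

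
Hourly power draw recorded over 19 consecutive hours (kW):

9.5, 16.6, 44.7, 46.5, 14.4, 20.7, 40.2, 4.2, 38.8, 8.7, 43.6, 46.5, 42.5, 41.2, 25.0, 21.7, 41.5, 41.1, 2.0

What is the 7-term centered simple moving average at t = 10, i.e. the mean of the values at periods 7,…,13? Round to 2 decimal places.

Sum of periods 7–13: 40.2 + 4.2 + 38.8 + 8.7 + 43.6 + 46.5 + 42.5 = 224.5
Divide by 7: 224.5 / 7 = 32.07

32.07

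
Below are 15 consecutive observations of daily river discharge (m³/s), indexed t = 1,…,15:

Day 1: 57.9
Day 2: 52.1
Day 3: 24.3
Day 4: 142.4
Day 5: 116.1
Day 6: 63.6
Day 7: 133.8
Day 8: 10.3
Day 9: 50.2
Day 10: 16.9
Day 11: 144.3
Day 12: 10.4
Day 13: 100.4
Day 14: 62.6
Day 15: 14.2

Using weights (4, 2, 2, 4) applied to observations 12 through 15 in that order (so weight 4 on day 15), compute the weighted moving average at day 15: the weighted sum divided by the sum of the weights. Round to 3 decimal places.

Weighted sum: 4·10.4 + 2·100.4 + 2·62.6 + 4·14.2 = 41.6 + 200.8 + 125.2 + 56.8 = 424.4
Weight total: 4 + 2 + 2 + 4 = 12
WMA = 424.4 / 12 = 35.367

35.367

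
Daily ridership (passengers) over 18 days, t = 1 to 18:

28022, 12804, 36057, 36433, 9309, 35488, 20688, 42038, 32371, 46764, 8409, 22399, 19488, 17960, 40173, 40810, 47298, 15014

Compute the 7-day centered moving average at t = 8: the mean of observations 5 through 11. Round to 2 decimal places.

27866.71

Sum of periods 5–11: 9309 + 35488 + 20688 + 42038 + 32371 + 46764 + 8409 = 195067
Divide by 7: 195067 / 7 = 27866.71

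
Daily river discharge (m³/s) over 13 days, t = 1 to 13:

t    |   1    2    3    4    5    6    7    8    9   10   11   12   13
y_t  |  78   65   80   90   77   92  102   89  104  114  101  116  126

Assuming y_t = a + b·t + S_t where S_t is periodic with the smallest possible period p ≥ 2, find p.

3

First differences y_{t+1} − y_t: -13, 15, 10, -13, 15, 10, -13, 15, …
The difference pattern repeats every 3 terms and not for any smaller step, so p = 3.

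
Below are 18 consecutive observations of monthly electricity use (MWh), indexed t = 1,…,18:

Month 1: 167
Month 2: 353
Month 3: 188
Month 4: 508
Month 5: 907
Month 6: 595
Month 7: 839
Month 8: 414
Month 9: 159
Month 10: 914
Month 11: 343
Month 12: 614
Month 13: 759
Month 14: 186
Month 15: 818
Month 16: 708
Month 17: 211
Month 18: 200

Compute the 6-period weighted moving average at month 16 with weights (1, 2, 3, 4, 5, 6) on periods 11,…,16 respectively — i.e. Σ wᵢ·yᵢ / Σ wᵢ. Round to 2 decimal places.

615.71

Weighted sum: 1·343 + 2·614 + 3·759 + 4·186 + 5·818 + 6·708 = 343 + 1228 + 2277 + 744 + 4090 + 4248 = 12930
Weight total: 1 + 2 + 3 + 4 + 5 + 6 = 21
WMA = 12930 / 21 = 615.71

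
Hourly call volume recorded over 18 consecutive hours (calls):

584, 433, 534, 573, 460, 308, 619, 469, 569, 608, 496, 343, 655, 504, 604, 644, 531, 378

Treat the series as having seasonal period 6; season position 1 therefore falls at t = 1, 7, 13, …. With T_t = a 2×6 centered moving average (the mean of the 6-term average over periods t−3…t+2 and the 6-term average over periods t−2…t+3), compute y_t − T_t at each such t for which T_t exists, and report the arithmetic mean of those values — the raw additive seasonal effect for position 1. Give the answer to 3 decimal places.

Season position 1 occurs at t = 7, 13 (where T_t is defined).
t=7: T_7 = 502.58333; y_7 − T_7 = 619 − 502.58333 = 116.41667
t=13: T_13 = 538.00000; y_13 − T_13 = 655 − 538.00000 = 117.00000
Mean deviation: (116.41667 + 117.00000) / 2 = 116.708

116.708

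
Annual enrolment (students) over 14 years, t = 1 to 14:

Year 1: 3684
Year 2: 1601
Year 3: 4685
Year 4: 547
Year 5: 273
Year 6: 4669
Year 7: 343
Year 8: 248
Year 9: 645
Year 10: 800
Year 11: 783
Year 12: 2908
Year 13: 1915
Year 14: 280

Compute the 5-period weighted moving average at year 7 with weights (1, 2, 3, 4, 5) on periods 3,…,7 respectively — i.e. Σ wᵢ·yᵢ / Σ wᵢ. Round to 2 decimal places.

1799.27

Weighted sum: 1·4685 + 2·547 + 3·273 + 4·4669 + 5·343 = 4685 + 1094 + 819 + 18676 + 1715 = 26989
Weight total: 1 + 2 + 3 + 4 + 5 = 15
WMA = 26989 / 15 = 1799.27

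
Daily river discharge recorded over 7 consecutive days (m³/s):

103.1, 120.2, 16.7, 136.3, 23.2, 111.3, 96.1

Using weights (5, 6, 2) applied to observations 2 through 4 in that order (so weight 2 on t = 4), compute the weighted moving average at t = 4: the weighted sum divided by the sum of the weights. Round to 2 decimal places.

74.91

Weighted sum: 5·120.2 + 6·16.7 + 2·136.3 = 601.0 + 100.2 + 272.6 = 973.8
Weight total: 5 + 6 + 2 = 13
WMA = 973.8 / 13 = 74.91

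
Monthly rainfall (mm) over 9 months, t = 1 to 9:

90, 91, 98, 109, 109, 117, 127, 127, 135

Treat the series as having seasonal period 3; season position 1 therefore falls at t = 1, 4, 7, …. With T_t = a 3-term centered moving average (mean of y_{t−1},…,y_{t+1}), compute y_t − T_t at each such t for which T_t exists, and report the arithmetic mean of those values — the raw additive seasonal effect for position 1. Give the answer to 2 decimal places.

3.50

Season position 1 occurs at t = 4, 7 (where T_t is defined).
t=4: T_4 = 105.3333; y_4 − T_4 = 109 − 105.3333 = 3.6667
t=7: T_7 = 123.6667; y_7 − T_7 = 127 − 123.6667 = 3.3333
Mean deviation: (3.6667 + 3.3333) / 2 = 3.50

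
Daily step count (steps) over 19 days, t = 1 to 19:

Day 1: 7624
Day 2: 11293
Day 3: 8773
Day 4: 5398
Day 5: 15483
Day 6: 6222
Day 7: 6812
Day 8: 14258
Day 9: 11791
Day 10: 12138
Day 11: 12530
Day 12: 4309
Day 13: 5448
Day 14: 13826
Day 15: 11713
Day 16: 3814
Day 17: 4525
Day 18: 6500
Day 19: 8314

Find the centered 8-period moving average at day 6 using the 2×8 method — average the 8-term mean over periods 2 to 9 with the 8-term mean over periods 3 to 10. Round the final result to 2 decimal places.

Sum over 2–9: 11293 + 8773 + 5398 + 15483 + 6222 + 6812 + 14258 + 11791 = 80030
Sum over 3–10: 8773 + 5398 + 15483 + 6222 + 6812 + 14258 + 11791 + 12138 = 80875
CMA at t=6 = (80030 + 80875) / (2·8) = 160905 / 16 = 10056.56

10056.56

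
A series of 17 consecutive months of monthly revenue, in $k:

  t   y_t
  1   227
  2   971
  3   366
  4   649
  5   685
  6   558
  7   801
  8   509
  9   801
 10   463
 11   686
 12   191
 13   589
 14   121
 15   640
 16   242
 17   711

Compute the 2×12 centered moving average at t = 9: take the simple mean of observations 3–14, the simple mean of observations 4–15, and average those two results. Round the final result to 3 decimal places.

Sum over 3–14: 366 + 649 + 685 + 558 + 801 + 509 + 801 + 463 + 686 + 191 + 589 + 121 = 6419
Sum over 4–15: 649 + 685 + 558 + 801 + 509 + 801 + 463 + 686 + 191 + 589 + 121 + 640 = 6693
CMA at t=9 = (6419 + 6693) / (2·12) = 13112 / 24 = 546.333

546.333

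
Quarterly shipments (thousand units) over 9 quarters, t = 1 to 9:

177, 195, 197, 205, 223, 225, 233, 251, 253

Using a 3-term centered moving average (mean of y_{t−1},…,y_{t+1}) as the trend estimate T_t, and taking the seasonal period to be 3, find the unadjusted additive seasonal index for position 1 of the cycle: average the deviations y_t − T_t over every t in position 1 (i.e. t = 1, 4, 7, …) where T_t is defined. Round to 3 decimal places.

-3.333

Season position 1 occurs at t = 4, 7 (where T_t is defined).
t=4: T_4 = 208.33333; y_4 − T_4 = 205 − 208.33333 = -3.33333
t=7: T_7 = 236.33333; y_7 − T_7 = 233 − 236.33333 = -3.33333
Mean deviation: (-3.33333 + -3.33333) / 2 = -3.333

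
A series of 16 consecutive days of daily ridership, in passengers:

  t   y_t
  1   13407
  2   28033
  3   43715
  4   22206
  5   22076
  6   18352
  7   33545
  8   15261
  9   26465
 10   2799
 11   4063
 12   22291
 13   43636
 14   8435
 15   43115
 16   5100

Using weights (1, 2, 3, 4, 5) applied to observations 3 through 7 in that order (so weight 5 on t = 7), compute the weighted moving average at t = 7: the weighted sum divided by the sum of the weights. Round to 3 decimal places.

26365.867

Weighted sum: 1·43715 + 2·22206 + 3·22076 + 4·18352 + 5·33545 = 43715 + 44412 + 66228 + 73408 + 167725 = 395488
Weight total: 1 + 2 + 3 + 4 + 5 = 15
WMA = 395488 / 15 = 26365.867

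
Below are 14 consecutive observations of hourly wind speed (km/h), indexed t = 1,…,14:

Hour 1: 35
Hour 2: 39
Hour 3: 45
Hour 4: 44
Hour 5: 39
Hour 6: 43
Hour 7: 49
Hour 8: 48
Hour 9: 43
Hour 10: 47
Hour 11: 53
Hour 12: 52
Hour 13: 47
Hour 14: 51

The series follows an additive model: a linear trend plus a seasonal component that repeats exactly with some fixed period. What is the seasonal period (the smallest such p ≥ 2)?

First differences y_{t+1} − y_t: 4, 6, -1, -5, 4, 6, -1, -5, 4, 6, …
The difference pattern repeats every 4 terms and not for any smaller step, so p = 4.

4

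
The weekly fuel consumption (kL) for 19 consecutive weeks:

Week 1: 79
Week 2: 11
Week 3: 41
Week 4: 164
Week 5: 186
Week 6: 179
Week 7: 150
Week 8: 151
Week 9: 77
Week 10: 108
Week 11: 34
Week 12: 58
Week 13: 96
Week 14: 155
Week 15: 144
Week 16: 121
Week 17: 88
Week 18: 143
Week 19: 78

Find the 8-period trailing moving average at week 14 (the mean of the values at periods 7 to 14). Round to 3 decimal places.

Sum of periods 7–14: 150 + 151 + 77 + 108 + 34 + 58 + 96 + 155 = 829
Divide by 8: 829 / 8 = 103.625

103.625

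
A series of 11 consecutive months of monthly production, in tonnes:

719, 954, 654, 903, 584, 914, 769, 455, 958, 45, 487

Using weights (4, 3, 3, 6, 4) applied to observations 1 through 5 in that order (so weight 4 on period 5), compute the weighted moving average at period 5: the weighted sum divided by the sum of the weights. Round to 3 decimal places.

Weighted sum: 4·719 + 3·954 + 3·654 + 6·903 + 4·584 = 2876 + 2862 + 1962 + 5418 + 2336 = 15454
Weight total: 4 + 3 + 3 + 6 + 4 = 20
WMA = 15454 / 20 = 772.700

772.700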